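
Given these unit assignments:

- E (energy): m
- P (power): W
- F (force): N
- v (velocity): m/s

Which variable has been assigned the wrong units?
E

The variable E (energy) should have units J, not m.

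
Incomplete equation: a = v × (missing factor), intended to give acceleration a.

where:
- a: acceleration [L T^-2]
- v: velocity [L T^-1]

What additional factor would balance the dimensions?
1/t (inverse time), dimensions [T^-1]

a has dimensions [L T^-2] and v has dimensions [L T^-1].
The missing factor must have dimensions [L T^-2] / [L T^-1] = [T^-1], i.e. inverse time (1/t).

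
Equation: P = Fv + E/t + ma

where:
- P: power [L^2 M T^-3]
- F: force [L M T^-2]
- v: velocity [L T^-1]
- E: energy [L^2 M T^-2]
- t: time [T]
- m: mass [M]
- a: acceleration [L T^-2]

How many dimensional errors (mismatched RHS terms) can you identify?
1

LHS P: [L^2 M T^-3]
- Fv: [L^2 M T^-3] ✓
- E/t: [L^2 M T^-3] ✓
- ma: [L M T^-2] ✗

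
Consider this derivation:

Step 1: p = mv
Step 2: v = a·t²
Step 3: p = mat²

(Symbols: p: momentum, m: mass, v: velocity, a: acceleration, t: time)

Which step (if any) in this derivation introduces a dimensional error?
Step 2

Step 1: p = mv → LHS [L M T^-1], RHS [L M T^-1] ✓
Step 2: v = a·t² → LHS [L T^-1], RHS [L] ✗

The first dimensional inconsistency appears in step 2: v = a·t²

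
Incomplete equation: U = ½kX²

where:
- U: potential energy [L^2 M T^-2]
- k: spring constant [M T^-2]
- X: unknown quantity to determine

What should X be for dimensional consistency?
X = x (displacement), dimensions [L]

U has dimensions [L^2 M T^-2]; the rest of the RHS (½k) has dimensions [M T^-2].
So X² must have dimensions [L^2], i.e. X has dimensions [L] — X = x (displacement).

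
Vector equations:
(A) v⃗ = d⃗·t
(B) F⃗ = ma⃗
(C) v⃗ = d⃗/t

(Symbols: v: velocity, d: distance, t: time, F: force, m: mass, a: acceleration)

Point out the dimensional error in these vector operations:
(A) v⃗ = d⃗·t

(A) v⃗ = d⃗·t: LHS [L T^-1], RHS [L T] ✗ — velocity is displacement per time; should be d⃗/t
(B) F⃗ = ma⃗: LHS [L M T^-2], RHS [L M T^-2] ✓ — Force and acceleration are vectors, mass is a scalar
(C) v⃗ = d⃗/t: LHS [L T^-1], RHS [L T^-1] ✓ — displacement (vector) divided by time (scalar)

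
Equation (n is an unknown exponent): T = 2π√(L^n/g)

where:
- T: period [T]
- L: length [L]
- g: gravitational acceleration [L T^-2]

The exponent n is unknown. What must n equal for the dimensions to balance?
n = 1

T has dimensions [T]; L has dimensions [L].
With n = 1: 2π√(L^1/g) has dimensions [T], matching the LHS ✓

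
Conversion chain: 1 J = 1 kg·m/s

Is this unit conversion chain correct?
The chain is incorrect (it contains an error).

Incorrect: Joule is kg·m²/s², not kg·m/s (that is momentum)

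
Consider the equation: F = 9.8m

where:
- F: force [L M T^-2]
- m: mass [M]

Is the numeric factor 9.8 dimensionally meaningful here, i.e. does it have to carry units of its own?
Yes

F has dimensions [L M T^-2], while m alone has dimensions [M]. For the equation to balance, the factor 9.8 must carry dimensions [L T^-2] — it is a dimensional constant (a numerical value of a physical quantity with its units suppressed), not a pure number.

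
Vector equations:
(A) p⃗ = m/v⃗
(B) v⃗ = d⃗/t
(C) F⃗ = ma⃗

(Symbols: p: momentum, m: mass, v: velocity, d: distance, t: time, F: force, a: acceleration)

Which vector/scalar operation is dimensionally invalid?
(A) p⃗ = m/v⃗

(A) p⃗ = m/v⃗: LHS [L M T^-1], RHS [L^-1 M T] ✗ — momentum is mass times velocity; should be mv⃗ (and division by a vector is undefined)
(B) v⃗ = d⃗/t: LHS [L T^-1], RHS [L T^-1] ✓ — displacement (vector) divided by time (scalar)
(C) F⃗ = ma⃗: LHS [L M T^-2], RHS [L M T^-2] ✓ — Force and acceleration are vectors, mass is a scalar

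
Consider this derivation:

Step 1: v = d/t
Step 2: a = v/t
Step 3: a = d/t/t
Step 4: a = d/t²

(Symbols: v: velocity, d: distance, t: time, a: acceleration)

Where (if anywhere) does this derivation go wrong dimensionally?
No step introduces an error — all steps are dimensionally consistent.

Step 1: v = d/t → LHS [L T^-1], RHS [L T^-1] ✓
Step 2: a = v/t → LHS [L T^-2], RHS [L T^-2] ✓
Step 3: a = d/t/t → LHS [L T^-2], RHS [L T^-2] ✓
Step 4: a = d/t² → LHS [L T^-2], RHS [L T^-2] ✓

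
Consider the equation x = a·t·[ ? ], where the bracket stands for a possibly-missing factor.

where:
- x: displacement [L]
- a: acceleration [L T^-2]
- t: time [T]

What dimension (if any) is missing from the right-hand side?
[T] — time (e.g. t)

x has dimensions [L]; a·t has dimensions [L T^-1].
The bracketed factor must supply [L] / [L T^-1] = [T].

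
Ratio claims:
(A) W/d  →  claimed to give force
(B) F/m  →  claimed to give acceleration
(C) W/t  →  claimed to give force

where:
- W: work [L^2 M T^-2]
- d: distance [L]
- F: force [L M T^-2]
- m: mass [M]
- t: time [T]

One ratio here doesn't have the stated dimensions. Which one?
(C) W/t does not give force

(A) W/d: [L M T^-2] = force [L M T^-2] ✓
(B) F/m: [L T^-2] = acceleration [L T^-2] ✓
(C) W/t: [L^2 M T^-3] ≠ force [L M T^-2] ✗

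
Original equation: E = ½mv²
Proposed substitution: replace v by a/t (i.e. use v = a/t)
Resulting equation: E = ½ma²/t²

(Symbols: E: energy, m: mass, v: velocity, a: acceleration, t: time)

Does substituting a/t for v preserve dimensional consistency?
No

[v] = [L T^-1] and [a/t] = [L T^-3]. These differ, so the substitution replaces a quantity by one of different dimensions and the result E = ½ma²/t² has LHS [L^2 M T^-2] vs RHS [L^2 M T^-6] — inconsistent.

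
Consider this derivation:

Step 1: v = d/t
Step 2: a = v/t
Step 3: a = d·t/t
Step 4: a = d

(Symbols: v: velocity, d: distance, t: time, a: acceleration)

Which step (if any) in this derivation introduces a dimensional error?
Step 3

Step 1: v = d/t → LHS [L T^-1], RHS [L T^-1] ✓
Step 2: a = v/t → LHS [L T^-2], RHS [L T^-2] ✓
Step 3: a = d·t/t → LHS [L T^-2], RHS [L] ✗

The first dimensional inconsistency appears in step 3: a = d·t/t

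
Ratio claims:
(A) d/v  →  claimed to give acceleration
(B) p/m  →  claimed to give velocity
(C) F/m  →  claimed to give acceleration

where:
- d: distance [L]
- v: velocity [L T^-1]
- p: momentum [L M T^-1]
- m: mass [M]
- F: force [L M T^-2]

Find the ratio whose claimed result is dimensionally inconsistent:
(A) d/v does not give acceleration

(A) d/v: [T] ≠ acceleration [L T^-2] ✗
(B) p/m: [L T^-1] = velocity [L T^-1] ✓
(C) F/m: [L T^-2] = acceleration [L T^-2] ✓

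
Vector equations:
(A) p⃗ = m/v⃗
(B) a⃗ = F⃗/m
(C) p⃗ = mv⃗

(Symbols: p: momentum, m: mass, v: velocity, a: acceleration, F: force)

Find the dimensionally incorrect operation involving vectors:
(A) p⃗ = m/v⃗

(A) p⃗ = m/v⃗: LHS [L M T^-1], RHS [L^-1 M T] ✗ — momentum is mass times velocity; should be mv⃗ (and division by a vector is undefined)
(B) a⃗ = F⃗/m: LHS [L T^-2], RHS [L T^-2] ✓ — force (vector) divided by mass (scalar)
(C) p⃗ = mv⃗: LHS [L M T^-1], RHS [L M T^-1] ✓ — mass (scalar) times velocity (vector)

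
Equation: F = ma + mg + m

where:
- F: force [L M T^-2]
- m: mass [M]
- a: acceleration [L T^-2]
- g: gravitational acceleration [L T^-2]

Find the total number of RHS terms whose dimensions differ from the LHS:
1

LHS F: [L M T^-2]
- ma: [L M T^-2] ✓
- mg: [L M T^-2] ✓
- m: [M] ✗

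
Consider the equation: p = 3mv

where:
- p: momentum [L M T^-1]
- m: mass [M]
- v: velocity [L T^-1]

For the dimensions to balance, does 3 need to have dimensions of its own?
No

p has dimensions [L M T^-1] and mv already has dimensions [L M T^-1], so the equation balances without 3 contributing any dimensions. 3 is a pure (dimensionless) number; changing or removing it would not affect dimensional consistency.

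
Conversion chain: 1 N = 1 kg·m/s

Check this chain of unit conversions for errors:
The chain is incorrect (it contains an error).

Incorrect: Newton is kg·m/s², not kg·m/s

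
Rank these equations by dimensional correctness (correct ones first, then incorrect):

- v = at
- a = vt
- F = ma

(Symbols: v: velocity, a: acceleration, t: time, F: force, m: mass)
Dimensionally correct: v = at, F = ma
Dimensionally incorrect: a = vt
Ordered (correct first, then incorrect): v = at, F = ma, a = vt

- v = at: LHS [L T^-1], RHS [L T^-1] → correct ✓
- a = vt: LHS [L T^-2], RHS [L] → incorrect ✗
- F = ma: LHS [L M T^-2], RHS [L M T^-2] → correct ✓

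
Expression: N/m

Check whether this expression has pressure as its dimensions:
No

The expression N/m has dimensions [M T^-2], but pressure has dimensions [L^-1 M T^-2].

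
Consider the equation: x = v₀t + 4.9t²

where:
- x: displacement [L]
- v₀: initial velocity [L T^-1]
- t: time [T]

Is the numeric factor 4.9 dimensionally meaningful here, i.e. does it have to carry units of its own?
Yes

x has dimensions [L], while t² alone has dimensions [T^2]. For the equation to balance, the factor 4.9 must carry dimensions [L T^-2] — it is a dimensional constant (a numerical value of a physical quantity with its units suppressed), not a pure number.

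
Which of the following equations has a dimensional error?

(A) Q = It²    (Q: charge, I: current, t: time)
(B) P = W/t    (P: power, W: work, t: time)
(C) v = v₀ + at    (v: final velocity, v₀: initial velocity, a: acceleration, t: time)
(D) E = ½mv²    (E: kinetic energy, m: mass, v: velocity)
(A) Q = It²

The equation (A) Q = It² is dimensionally incorrect.

LHS (Q): [I T]
RHS (It²): [I T^2] ✗

The dimensions do not match. The other three equations balance.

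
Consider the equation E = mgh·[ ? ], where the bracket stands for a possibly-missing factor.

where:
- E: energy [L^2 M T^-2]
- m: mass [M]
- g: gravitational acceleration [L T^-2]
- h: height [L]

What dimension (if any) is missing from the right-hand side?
Nothing is missing — the bracketed factor must be dimensionless.

E has dimensions [L^2 M T^-2] and mgh already has dimensions [L^2 M T^-2], so E = mgh is dimensionally complete.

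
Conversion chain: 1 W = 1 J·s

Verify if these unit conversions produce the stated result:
The chain is incorrect (it contains an error).

Incorrect: Watt is J/s, not J·s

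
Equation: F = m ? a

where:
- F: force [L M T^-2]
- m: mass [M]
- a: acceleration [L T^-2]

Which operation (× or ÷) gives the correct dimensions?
multiplication (×): F = m × a

F [L M T^-2]; m [M]; a [L T^-2].
m × a → [L M T^-2] ✓
m ÷ a → [L^-1 M T^2] ✗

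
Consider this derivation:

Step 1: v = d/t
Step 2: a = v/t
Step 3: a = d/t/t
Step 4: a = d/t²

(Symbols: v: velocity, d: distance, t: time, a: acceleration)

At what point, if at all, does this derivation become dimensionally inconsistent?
No step introduces an error — all steps are dimensionally consistent.

Step 1: v = d/t → LHS [L T^-1], RHS [L T^-1] ✓
Step 2: a = v/t → LHS [L T^-2], RHS [L T^-2] ✓
Step 3: a = d/t/t → LHS [L T^-2], RHS [L T^-2] ✓
Step 4: a = d/t² → LHS [L T^-2], RHS [L T^-2] ✓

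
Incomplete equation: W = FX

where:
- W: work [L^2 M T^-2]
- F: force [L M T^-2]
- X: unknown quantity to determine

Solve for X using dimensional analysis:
X = d (distance), dimensions [L]

W has dimensions [L^2 M T^-2]; the rest of the RHS (F) has dimensions [L M T^-2].
So X must have dimensions [L] — X = d (distance).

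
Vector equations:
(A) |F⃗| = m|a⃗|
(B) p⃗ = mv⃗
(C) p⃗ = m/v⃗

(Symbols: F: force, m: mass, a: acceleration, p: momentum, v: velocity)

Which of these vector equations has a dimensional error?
(C) p⃗ = m/v⃗

(A) |F⃗| = m|a⃗|: LHS [L M T^-2], RHS [L M T^-2] ✓ — magnitudes of vectors are scalars
(B) p⃗ = mv⃗: LHS [L M T^-1], RHS [L M T^-1] ✓ — mass (scalar) times velocity (vector)
(C) p⃗ = m/v⃗: LHS [L M T^-1], RHS [L^-1 M T] ✗ — momentum is mass times velocity; should be mv⃗ (and division by a vector is undefined)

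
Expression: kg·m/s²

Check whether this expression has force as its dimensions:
Yes

The expression kg·m/s² has dimensions [L M T^-2], which is exactly force [L M T^-2].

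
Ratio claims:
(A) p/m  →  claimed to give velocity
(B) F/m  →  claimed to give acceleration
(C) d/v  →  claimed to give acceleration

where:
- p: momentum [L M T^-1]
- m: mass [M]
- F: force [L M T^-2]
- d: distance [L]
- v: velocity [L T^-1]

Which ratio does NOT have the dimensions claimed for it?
(C) d/v does not give acceleration

(A) p/m: [L T^-1] = velocity [L T^-1] ✓
(B) F/m: [L T^-2] = acceleration [L T^-2] ✓
(C) d/v: [T] ≠ acceleration [L T^-2] ✗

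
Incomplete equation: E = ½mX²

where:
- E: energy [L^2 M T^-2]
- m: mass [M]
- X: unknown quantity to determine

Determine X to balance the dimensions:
X = v (velocity), dimensions [L T^-1]

E has dimensions [L^2 M T^-2]; the rest of the RHS (½m) has dimensions [M].
So X² must have dimensions [L^2 T^-2], i.e. X has dimensions [L T^-1] — X = v (velocity).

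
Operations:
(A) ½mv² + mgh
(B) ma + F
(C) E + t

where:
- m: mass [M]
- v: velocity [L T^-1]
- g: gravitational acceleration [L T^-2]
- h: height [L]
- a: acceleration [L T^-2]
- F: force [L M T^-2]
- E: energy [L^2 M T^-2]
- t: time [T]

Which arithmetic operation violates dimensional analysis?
(C) E + t

(A) ½mv² + mgh: ½mv² [L^2 M T^-2] and mgh [L^2 M T^-2] — same dimensions ✓
(B) ma + F: ma [L M T^-2] and F [L M T^-2] — same dimensions ✓
(C) E + t: E [L^2 M T^-2] and t [T] — different dimensions cannot be added/subtracted ✗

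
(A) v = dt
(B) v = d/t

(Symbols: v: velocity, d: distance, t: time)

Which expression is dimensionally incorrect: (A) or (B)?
(A)

(A) v = dt: LHS [L T^-1], RHS [L T] ✗
(B) v = d/t: LHS [L T^-1], RHS [L T^-1] ✓

Expression (A) v = dt is dimensionally incorrect.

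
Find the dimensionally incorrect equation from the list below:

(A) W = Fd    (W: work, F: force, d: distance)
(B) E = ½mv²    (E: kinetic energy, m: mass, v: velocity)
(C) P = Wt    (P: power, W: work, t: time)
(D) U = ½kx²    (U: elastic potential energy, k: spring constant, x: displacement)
(C) P = Wt

The equation (C) P = Wt is dimensionally incorrect.

LHS (P): [L^2 M T^-3]
RHS (Wt): [L^2 M T^-1] ✗

The dimensions do not match. The other three equations balance.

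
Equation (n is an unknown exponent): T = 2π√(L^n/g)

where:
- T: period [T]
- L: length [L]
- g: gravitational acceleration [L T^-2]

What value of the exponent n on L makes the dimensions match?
n = 1

T has dimensions [T]; L has dimensions [L].
With n = 1: 2π√(L^1/g) has dimensions [T], matching the LHS ✓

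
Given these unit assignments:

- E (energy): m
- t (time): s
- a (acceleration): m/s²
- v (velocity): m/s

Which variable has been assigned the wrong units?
E

The variable E (energy) should have units J, not m.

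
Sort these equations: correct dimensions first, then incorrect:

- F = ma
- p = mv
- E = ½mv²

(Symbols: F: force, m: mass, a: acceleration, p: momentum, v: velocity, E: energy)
Dimensionally correct: F = ma, p = mv, E = ½mv²
Dimensionally incorrect: none
Ordered (correct first, then incorrect): F = ma, p = mv, E = ½mv²

- F = ma: LHS [L M T^-2], RHS [L M T^-2] → correct ✓
- p = mv: LHS [L M T^-1], RHS [L M T^-1] → correct ✓
- E = ½mv²: LHS [L^2 M T^-2], RHS [L^2 M T^-2] → correct ✓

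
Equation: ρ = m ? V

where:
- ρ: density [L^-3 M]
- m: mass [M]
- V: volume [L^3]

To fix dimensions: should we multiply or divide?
division (÷): ρ = m ÷ V

ρ [L^-3 M]; m [M]; V [L^3].
m × V → [L^3 M] ✗
m ÷ V → [L^-3 M] ✓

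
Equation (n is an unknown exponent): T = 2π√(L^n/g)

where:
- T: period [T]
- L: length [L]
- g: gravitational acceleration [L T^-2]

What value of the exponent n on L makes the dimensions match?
n = 1

T has dimensions [T]; L has dimensions [L].
With n = 1: 2π√(L^1/g) has dimensions [T], matching the LHS ✓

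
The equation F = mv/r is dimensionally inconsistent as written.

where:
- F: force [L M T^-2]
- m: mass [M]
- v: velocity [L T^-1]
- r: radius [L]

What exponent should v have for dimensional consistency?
The exponent of v should be 2: F = mv^2/r

The LHS F has dimensions [L M T^-2]; v has dimensions [L T^-1].
As written, the RHS mv/r (exponent 1 on v) has dimensions [M T^-1], which does not match.
With exponent 2, the RHS mv^2/r has dimensions [L M T^-2], matching the LHS.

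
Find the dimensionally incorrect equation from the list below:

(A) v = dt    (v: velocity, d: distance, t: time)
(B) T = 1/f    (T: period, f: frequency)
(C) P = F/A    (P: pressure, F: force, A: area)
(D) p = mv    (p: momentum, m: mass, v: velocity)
(A) v = dt

The equation (A) v = dt is dimensionally incorrect.

LHS (v): [L T^-1]
RHS (dt): [L T] ✗

The dimensions do not match. The other three equations balance.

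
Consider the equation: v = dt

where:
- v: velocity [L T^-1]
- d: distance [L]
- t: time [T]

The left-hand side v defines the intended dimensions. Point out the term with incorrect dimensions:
The right-hand side term dt

v has dimensions [L T^-1], but dt has dimensions [L T], so the term dt is dimensionally wrong for v.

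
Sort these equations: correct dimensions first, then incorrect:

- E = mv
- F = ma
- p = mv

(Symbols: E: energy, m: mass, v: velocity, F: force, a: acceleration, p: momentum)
Dimensionally correct: F = ma, p = mv
Dimensionally incorrect: E = mv
Ordered (correct first, then incorrect): F = ma, p = mv, E = mv

- E = mv: LHS [L^2 M T^-2], RHS [L M T^-1] → incorrect ✗
- F = ma: LHS [L M T^-2], RHS [L M T^-2] → correct ✓
- p = mv: LHS [L M T^-1], RHS [L M T^-1] → correct ✓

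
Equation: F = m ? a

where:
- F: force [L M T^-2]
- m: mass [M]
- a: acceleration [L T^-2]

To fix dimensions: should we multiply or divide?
multiplication (×): F = m × a

F [L M T^-2]; m [M]; a [L T^-2].
m × a → [L M T^-2] ✓
m ÷ a → [L^-1 M T^2] ✗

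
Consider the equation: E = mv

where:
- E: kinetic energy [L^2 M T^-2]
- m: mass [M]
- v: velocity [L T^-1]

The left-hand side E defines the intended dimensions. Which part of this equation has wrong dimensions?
The right-hand side term mv

E has dimensions [L^2 M T^-2], but mv has dimensions [L M T^-1], so the term mv is dimensionally wrong for E.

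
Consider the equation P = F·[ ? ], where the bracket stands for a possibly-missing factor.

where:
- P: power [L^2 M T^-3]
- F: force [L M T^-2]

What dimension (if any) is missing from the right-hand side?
[L T^-1] — velocity (e.g. v)

P has dimensions [L^2 M T^-3]; F has dimensions [L M T^-2].
The bracketed factor must supply [L^2 M T^-3] / [L M T^-2] = [L T^-1].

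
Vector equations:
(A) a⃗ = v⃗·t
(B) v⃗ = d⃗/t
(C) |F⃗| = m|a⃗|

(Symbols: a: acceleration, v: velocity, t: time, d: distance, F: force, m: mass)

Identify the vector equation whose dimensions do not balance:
(A) a⃗ = v⃗·t

(A) a⃗ = v⃗·t: LHS [L T^-2], RHS [L] ✗ — acceleration is velocity per time; should be v⃗/t
(B) v⃗ = d⃗/t: LHS [L T^-1], RHS [L T^-1] ✓ — displacement (vector) divided by time (scalar)
(C) |F⃗| = m|a⃗|: LHS [L M T^-2], RHS [L M T^-2] ✓ — magnitudes of vectors are scalars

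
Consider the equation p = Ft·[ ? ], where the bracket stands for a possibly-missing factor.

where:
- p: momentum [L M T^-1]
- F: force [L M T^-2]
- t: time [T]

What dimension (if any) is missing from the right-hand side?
Nothing is missing — the bracketed factor must be dimensionless.

p has dimensions [L M T^-1] and Ft already has dimensions [L M T^-1], so p = Ft is dimensionally complete.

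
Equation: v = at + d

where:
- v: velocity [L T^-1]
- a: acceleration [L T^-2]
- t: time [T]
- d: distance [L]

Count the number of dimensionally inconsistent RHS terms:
1

LHS v: [L T^-1]
- at: [L T^-1] ✓
- d: [L] ✗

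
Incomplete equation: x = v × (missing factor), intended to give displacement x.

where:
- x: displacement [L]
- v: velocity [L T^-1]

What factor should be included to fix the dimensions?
t (time), dimensions [T]

x has dimensions [L] and v has dimensions [L T^-1].
The missing factor must have dimensions [L] / [L T^-1] = [T], i.e. time (t).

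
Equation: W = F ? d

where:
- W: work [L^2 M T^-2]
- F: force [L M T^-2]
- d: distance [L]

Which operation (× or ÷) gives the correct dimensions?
multiplication (×): W = F × d

W [L^2 M T^-2]; F [L M T^-2]; d [L].
F × d → [L^2 M T^-2] ✓
F ÷ d → [M T^-2] ✗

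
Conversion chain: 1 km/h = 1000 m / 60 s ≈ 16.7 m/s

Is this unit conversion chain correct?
The chain is incorrect (it contains an error).

Incorrect: 1 h = 3600 s, not 60 s (1 km/h ≈ 0.278 m/s)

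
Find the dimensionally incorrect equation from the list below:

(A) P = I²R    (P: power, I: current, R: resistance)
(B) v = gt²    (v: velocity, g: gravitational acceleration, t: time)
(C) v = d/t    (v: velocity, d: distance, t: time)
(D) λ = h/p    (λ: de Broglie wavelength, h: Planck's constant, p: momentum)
(B) v = gt²

The equation (B) v = gt² is dimensionally incorrect.

LHS (v): [L T^-1]
RHS (gt²): [L] ✗

The dimensions do not match. The other three equations balance.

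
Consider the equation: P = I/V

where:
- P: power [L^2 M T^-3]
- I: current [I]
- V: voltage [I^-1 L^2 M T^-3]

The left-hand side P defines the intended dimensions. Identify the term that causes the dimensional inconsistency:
The right-hand side term I/V

P has dimensions [L^2 M T^-3], but I/V has dimensions [I^2 L^-2 M^-1 T^3], so the term I/V is dimensionally wrong for P.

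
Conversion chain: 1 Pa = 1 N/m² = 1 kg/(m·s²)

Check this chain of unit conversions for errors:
The chain is correct (no errors).

Correct: Pascal is Newton per square meter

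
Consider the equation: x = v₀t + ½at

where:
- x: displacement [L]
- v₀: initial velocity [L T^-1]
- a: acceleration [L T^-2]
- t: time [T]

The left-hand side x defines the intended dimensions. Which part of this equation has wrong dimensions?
The term ½at

Checking each RHS term against the LHS:
- v₀t: [L] — matches x [L] ✓
- ½at: [L T^-1] — does NOT match x [L] ✗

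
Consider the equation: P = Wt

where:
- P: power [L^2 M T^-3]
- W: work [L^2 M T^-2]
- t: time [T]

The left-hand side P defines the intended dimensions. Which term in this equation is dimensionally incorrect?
The right-hand side term Wt

P has dimensions [L^2 M T^-3], but Wt has dimensions [L^2 M T^-1], so the term Wt is dimensionally wrong for P.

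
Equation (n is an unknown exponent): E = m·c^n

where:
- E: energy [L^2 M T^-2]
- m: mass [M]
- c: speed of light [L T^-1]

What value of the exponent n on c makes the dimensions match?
n = 2

E has dimensions [L^2 M T^-2]; c has dimensions [L T^-1].
The rest of the RHS has dimensions [M], so c^n must supply [L^2 T^-2].
With n = 2: m·c^2 has dimensions [L^2 M T^-2], matching the LHS ✓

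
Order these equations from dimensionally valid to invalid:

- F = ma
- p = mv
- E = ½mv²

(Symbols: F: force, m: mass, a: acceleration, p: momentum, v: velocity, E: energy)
Dimensionally correct: F = ma, p = mv, E = ½mv²
Dimensionally incorrect: none
Ordered (correct first, then incorrect): F = ma, p = mv, E = ½mv²

- F = ma: LHS [L M T^-2], RHS [L M T^-2] → correct ✓
- p = mv: LHS [L M T^-1], RHS [L M T^-1] → correct ✓
- E = ½mv²: LHS [L^2 M T^-2], RHS [L^2 M T^-2] → correct ✓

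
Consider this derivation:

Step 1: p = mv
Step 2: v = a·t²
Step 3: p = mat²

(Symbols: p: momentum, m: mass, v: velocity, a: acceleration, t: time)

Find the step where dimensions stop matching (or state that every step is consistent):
Step 2

Step 1: p = mv → LHS [L M T^-1], RHS [L M T^-1] ✓
Step 2: v = a·t² → LHS [L T^-1], RHS [L] ✗

The first dimensional inconsistency appears in step 2: v = a·t²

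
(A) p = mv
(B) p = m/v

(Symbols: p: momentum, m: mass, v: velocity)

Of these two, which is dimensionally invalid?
(B)

(A) p = mv: LHS [L M T^-1], RHS [L M T^-1] ✓
(B) p = m/v: LHS [L M T^-1], RHS [L^-1 M T] ✗

Expression (B) p = m/v is dimensionally incorrect.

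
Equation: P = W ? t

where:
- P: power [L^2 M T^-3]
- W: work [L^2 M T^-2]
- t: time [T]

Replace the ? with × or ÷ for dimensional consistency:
division (÷): P = W ÷ t

P [L^2 M T^-3]; W [L^2 M T^-2]; t [T].
W × t → [L^2 M T^-1] ✗
W ÷ t → [L^2 M T^-3] ✓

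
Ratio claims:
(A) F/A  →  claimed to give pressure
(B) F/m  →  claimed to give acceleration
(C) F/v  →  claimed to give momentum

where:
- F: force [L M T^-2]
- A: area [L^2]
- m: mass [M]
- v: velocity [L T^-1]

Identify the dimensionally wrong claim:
(C) F/v does not give momentum

(A) F/A: [L^-1 M T^-2] = pressure [L^-1 M T^-2] ✓
(B) F/m: [L T^-2] = acceleration [L T^-2] ✓
(C) F/v: [M T^-1] ≠ momentum [L M T^-1] ✗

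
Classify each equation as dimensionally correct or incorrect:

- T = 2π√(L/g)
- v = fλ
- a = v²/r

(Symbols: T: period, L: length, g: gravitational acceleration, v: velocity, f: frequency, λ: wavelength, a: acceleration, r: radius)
Dimensionally correct: T = 2π√(L/g), v = fλ, a = v²/r
Dimensionally incorrect: none
Ordered (correct first, then incorrect): T = 2π√(L/g), v = fλ, a = v²/r

- T = 2π√(L/g): LHS [T], RHS [T] → correct ✓
- v = fλ: LHS [L T^-1], RHS [L T^-1] → correct ✓
- a = v²/r: LHS [L T^-2], RHS [L T^-2] → correct ✓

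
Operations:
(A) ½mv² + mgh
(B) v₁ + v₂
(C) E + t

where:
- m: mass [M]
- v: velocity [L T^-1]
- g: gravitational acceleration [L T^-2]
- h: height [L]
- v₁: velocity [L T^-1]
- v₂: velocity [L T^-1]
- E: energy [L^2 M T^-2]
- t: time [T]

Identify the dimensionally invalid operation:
(C) E + t

(A) ½mv² + mgh: ½mv² [L^2 M T^-2] and mgh [L^2 M T^-2] — same dimensions ✓
(B) v₁ + v₂: v₁ [L T^-1] and v₂ [L T^-1] — same dimensions ✓
(C) E + t: E [L^2 M T^-2] and t [T] — different dimensions cannot be added/subtracted ✗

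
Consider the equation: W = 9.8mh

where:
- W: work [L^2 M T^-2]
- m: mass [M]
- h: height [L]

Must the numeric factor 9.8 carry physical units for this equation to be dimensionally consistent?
Yes

W has dimensions [L^2 M T^-2], while mh alone has dimensions [L M]. For the equation to balance, the factor 9.8 must carry dimensions [L T^-2] — it is a dimensional constant (a numerical value of a physical quantity with its units suppressed), not a pure number.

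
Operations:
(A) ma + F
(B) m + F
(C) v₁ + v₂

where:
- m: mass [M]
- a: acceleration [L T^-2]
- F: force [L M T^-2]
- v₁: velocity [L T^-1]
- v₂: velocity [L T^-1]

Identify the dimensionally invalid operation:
(B) m + F

(A) ma + F: ma [L M T^-2] and F [L M T^-2] — same dimensions ✓
(B) m + F: m [M] and F [L M T^-2] — different dimensions cannot be added/subtracted ✗
(C) v₁ + v₂: v₁ [L T^-1] and v₂ [L T^-1] — same dimensions ✓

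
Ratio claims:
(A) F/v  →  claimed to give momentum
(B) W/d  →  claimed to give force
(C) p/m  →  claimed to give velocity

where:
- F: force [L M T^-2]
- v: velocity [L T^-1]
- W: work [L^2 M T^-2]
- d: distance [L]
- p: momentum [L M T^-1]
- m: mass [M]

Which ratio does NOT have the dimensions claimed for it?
(A) F/v does not give momentum

(A) F/v: [M T^-1] ≠ momentum [L M T^-1] ✗
(B) W/d: [L M T^-2] = force [L M T^-2] ✓
(C) p/m: [L T^-1] = velocity [L T^-1] ✓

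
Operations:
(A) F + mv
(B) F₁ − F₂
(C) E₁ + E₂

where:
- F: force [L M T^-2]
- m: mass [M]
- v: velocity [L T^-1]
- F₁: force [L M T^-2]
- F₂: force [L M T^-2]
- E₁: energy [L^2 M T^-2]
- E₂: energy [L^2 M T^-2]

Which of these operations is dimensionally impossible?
(A) F + mv

(A) F + mv: F [L M T^-2] and mv [L M T^-1] — different dimensions cannot be added/subtracted ✗
(B) F₁ − F₂: F₁ [L M T^-2] and F₂ [L M T^-2] — same dimensions ✓
(C) E₁ + E₂: E₁ [L^2 M T^-2] and E₂ [L^2 M T^-2] — same dimensions ✓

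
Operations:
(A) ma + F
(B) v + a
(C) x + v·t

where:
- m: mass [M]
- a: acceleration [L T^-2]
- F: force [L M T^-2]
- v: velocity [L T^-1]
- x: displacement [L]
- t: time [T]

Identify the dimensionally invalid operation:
(B) v + a

(A) ma + F: ma [L M T^-2] and F [L M T^-2] — same dimensions ✓
(B) v + a: v [L T^-1] and a [L T^-2] — different dimensions cannot be added/subtracted ✗
(C) x + v·t: x [L] and v·t [L] — same dimensions ✓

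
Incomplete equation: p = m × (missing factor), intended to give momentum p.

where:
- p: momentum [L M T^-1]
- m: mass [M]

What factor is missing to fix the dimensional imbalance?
v (velocity), dimensions [L T^-1]

p has dimensions [L M T^-1] and m has dimensions [M].
The missing factor must have dimensions [L M T^-1] / [M] = [L T^-1], i.e. velocity (v).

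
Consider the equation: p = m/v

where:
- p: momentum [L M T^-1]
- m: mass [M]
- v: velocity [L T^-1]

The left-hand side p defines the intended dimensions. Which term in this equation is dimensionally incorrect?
The right-hand side term m/v

p has dimensions [L M T^-1], but m/v has dimensions [L^-1 M T], so the term m/v is dimensionally wrong for p.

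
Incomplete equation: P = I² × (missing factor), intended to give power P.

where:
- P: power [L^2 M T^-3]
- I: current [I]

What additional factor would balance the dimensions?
R (resistance), dimensions [I^-2 L^2 M T^-3]

P has dimensions [L^2 M T^-3] and I² has dimensions [I^2].
The missing factor must have dimensions [L^2 M T^-3] / [I^2] = [I^-2 L^2 M T^-3], i.e. resistance (R).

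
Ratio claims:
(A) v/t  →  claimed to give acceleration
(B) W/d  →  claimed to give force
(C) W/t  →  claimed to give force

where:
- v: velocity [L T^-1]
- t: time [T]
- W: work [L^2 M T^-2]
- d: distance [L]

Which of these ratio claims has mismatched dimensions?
(C) W/t does not give force

(A) v/t: [L T^-2] = acceleration [L T^-2] ✓
(B) W/d: [L M T^-2] = force [L M T^-2] ✓
(C) W/t: [L^2 M T^-3] ≠ force [L M T^-2] ✗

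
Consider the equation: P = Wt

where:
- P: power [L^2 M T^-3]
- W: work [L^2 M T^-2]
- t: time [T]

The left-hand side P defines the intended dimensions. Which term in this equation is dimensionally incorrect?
The right-hand side term Wt

P has dimensions [L^2 M T^-3], but Wt has dimensions [L^2 M T^-1], so the term Wt is dimensionally wrong for P.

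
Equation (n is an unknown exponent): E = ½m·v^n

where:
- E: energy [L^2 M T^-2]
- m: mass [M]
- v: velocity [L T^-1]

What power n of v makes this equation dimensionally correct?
n = 2

E has dimensions [L^2 M T^-2]; v has dimensions [L T^-1].
The rest of the RHS has dimensions [M], so v^n must supply [L^2 T^-2].
With n = 2: ½m·v^2 has dimensions [L^2 M T^-2], matching the LHS ✓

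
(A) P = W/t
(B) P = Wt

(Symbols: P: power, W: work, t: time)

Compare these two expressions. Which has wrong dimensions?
(B)

(A) P = W/t: LHS [L^2 M T^-3], RHS [L^2 M T^-3] ✓
(B) P = Wt: LHS [L^2 M T^-3], RHS [L^2 M T^-1] ✗

Expression (B) P = Wt is dimensionally incorrect.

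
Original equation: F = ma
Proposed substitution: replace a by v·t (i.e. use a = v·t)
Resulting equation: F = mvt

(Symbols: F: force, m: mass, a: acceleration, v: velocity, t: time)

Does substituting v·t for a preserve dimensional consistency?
No

[a] = [L T^-2] and [v·t] = [L]. These differ, so the substitution replaces a quantity by one of different dimensions and the result F = mvt has LHS [L M T^-2] vs RHS [L M] — inconsistent.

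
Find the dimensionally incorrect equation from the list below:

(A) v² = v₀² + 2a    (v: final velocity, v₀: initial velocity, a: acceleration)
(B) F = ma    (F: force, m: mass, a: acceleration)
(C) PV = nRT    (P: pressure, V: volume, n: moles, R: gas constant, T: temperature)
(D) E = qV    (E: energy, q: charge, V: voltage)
(A) v² = v₀² + 2a

The equation (A) v² = v₀² + 2a is dimensionally incorrect.

LHS (v²): [L^2 T^-2]
RHS terms:
  - v₀²: [L^2 T^-2] ✓
  - 2a: [L T^-2] ✗ (does not match LHS)

The dimensions do not match. The other three equations balance.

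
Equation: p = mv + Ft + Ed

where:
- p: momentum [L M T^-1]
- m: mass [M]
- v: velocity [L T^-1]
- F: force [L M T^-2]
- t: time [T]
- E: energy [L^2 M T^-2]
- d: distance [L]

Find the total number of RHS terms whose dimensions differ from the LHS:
1

LHS p: [L M T^-1]
- mv: [L M T^-1] ✓
- Ft: [L M T^-1] ✓
- Ed: [L^3 M T^-2] ✗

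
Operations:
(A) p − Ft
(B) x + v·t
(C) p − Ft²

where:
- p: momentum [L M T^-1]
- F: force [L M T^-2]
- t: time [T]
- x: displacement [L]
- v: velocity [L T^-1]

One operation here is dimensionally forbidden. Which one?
(C) p − Ft²

(A) p − Ft: p [L M T^-1] and Ft [L M T^-1] — same dimensions ✓
(B) x + v·t: x [L] and v·t [L] — same dimensions ✓
(C) p − Ft²: p [L M T^-1] and Ft² [L M] — different dimensions cannot be added/subtracted ✗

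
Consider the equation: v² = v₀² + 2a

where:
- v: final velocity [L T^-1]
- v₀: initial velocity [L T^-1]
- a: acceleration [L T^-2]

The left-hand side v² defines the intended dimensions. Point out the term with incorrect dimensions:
The term 2a

Checking each RHS term against the LHS:
- v₀²: [L^2 T^-2] — matches v² [L^2 T^-2] ✓
- 2a: [L T^-2] — does NOT match v² [L^2 T^-2] ✗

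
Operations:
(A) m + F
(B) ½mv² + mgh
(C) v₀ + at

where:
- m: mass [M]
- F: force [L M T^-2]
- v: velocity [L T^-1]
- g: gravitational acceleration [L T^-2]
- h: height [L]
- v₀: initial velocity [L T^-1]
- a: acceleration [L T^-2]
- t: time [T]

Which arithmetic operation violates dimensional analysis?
(A) m + F

(A) m + F: m [M] and F [L M T^-2] — different dimensions cannot be added/subtracted ✗
(B) ½mv² + mgh: ½mv² [L^2 M T^-2] and mgh [L^2 M T^-2] — same dimensions ✓
(C) v₀ + at: v₀ [L T^-1] and at [L T^-1] — same dimensions ✓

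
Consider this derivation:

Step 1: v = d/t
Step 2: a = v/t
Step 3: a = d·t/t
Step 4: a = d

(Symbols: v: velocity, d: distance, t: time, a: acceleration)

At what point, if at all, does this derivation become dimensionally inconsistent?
Step 3

Step 1: v = d/t → LHS [L T^-1], RHS [L T^-1] ✓
Step 2: a = v/t → LHS [L T^-2], RHS [L T^-2] ✓
Step 3: a = d·t/t → LHS [L T^-2], RHS [L] ✗

The first dimensional inconsistency appears in step 3: a = d·t/t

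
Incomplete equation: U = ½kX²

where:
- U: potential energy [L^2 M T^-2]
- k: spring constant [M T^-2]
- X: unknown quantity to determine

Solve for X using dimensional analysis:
X = x (displacement), dimensions [L]

U has dimensions [L^2 M T^-2]; the rest of the RHS (½k) has dimensions [M T^-2].
So X² must have dimensions [L^2], i.e. X has dimensions [L] — X = x (displacement).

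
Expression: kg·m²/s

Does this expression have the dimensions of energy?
No

The expression kg·m²/s has dimensions [L^2 M T^-1], but energy has dimensions [L^2 M T^-2].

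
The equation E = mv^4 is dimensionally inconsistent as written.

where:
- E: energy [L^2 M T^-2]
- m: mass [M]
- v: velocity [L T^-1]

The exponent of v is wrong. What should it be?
The exponent of v should be 2: E = mv^2

The LHS E has dimensions [L^2 M T^-2]; v has dimensions [L T^-1].
As written, the RHS mv^4 (exponent 4 on v) has dimensions [L^4 M T^-4], which does not match.
With exponent 2, the RHS mv^2 has dimensions [L^2 M T^-2], matching the LHS.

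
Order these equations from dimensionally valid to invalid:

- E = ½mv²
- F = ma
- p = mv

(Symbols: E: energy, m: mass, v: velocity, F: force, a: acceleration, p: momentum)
Dimensionally correct: E = ½mv², F = ma, p = mv
Dimensionally incorrect: none
Ordered (correct first, then incorrect): E = ½mv², F = ma, p = mv

- E = ½mv²: LHS [L^2 M T^-2], RHS [L^2 M T^-2] → correct ✓
- F = ma: LHS [L M T^-2], RHS [L M T^-2] → correct ✓
- p = mv: LHS [L M T^-1], RHS [L M T^-1] → correct ✓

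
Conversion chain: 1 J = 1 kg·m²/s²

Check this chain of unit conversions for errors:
The chain is correct (no errors).

Correct: Joule is defined as kg·m²/s²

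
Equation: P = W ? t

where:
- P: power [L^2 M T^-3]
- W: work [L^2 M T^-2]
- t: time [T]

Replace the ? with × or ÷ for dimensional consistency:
division (÷): P = W ÷ t

P [L^2 M T^-3]; W [L^2 M T^-2]; t [T].
W × t → [L^2 M T^-1] ✗
W ÷ t → [L^2 M T^-3] ✓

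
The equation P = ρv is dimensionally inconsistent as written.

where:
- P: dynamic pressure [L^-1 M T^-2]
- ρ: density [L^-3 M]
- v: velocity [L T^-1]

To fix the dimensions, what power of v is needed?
The exponent of v should be 2: P = ρv^2

The LHS P has dimensions [L^-1 M T^-2]; v has dimensions [L T^-1].
As written, the RHS ρv (exponent 1 on v) has dimensions [L^-2 M T^-1], which does not match.
With exponent 2, the RHS ρv^2 has dimensions [L^-1 M T^-2], matching the LHS.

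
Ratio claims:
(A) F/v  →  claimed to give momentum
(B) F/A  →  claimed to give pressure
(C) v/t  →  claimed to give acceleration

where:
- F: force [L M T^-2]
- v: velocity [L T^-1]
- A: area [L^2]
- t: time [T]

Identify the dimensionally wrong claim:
(A) F/v does not give momentum

(A) F/v: [M T^-1] ≠ momentum [L M T^-1] ✗
(B) F/A: [L^-1 M T^-2] = pressure [L^-1 M T^-2] ✓
(C) v/t: [L T^-2] = acceleration [L T^-2] ✓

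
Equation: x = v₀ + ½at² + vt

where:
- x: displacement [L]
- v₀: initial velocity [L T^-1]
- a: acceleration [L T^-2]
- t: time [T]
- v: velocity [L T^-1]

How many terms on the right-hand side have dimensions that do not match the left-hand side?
1

LHS x: [L]
- v₀: [L T^-1] ✗
- ½at²: [L] ✓
- vt: [L] ✓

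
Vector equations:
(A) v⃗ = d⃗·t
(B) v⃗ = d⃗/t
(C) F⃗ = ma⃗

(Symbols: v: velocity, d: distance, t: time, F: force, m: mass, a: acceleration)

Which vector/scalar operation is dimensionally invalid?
(A) v⃗ = d⃗·t

(A) v⃗ = d⃗·t: LHS [L T^-1], RHS [L T] ✗ — velocity is displacement per time; should be d⃗/t
(B) v⃗ = d⃗/t: LHS [L T^-1], RHS [L T^-1] ✓ — displacement (vector) divided by time (scalar)
(C) F⃗ = ma⃗: LHS [L M T^-2], RHS [L M T^-2] ✓ — Force and acceleration are vectors, mass is a scalar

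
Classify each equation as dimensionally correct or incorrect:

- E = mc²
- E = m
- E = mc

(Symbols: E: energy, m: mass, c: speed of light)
Dimensionally correct: E = mc²
Dimensionally incorrect: E = m, E = mc
Ordered (correct first, then incorrect): E = mc², E = m, E = mc

- E = mc²: LHS [L^2 M T^-2], RHS [L^2 M T^-2] → correct ✓
- E = m: LHS [L^2 M T^-2], RHS [M] → incorrect ✗
- E = mc: LHS [L^2 M T^-2], RHS [L M T^-1] → incorrect ✗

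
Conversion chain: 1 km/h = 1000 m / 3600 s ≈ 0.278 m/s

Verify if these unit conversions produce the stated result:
The chain is correct (no errors).

Correct: 1 km = 1000 m, 1 h = 3600 s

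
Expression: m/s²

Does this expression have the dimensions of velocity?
No

The expression m/s² has dimensions [L T^-2], but velocity has dimensions [L T^-1].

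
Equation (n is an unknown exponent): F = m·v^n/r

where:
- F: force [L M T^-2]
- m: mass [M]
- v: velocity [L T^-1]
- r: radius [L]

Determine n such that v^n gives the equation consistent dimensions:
n = 2

F has dimensions [L M T^-2]; v has dimensions [L T^-1].
The rest of the RHS has dimensions [L^-1 M], so v^n must supply [L^2 T^-2].
With n = 2: m·v^2/r has dimensions [L M T^-2], matching the LHS ✓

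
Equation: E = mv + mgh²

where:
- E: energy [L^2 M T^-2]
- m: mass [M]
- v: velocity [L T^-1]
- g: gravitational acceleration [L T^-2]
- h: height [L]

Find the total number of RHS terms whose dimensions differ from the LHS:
2

LHS E: [L^2 M T^-2]
- mv: [L M T^-1] ✗
- mgh²: [L^3 M T^-2] ✗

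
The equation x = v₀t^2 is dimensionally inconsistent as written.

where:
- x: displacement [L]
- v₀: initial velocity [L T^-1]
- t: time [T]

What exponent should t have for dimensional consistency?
The exponent of t should be 1: x = v₀t

The LHS x has dimensions [L]; t has dimensions [T].
As written, the RHS v₀t^2 (exponent 2 on t) has dimensions [L T], which does not match.
With exponent 1, the RHS v₀t has dimensions [L], matching the LHS.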